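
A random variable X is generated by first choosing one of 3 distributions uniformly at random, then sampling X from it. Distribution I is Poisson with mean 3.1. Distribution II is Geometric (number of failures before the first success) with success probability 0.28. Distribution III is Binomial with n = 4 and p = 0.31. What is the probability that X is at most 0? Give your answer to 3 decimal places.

0.184

Conditional on each component, P(X ≤ 0): I: 0.0450492; II: 0.28; III: 0.226671.
By total probability, P(X ≤ 0) = 0.333333·0.0450492 + 0.333333·0.28 + 0.333333·0.226671 = 0.183907.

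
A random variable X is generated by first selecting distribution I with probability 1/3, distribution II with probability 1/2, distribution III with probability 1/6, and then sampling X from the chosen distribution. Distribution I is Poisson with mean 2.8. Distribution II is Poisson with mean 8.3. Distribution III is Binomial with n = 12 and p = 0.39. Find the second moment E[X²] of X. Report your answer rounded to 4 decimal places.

For each component E[X²] = Var + (mean)², giving I: 10.64; II: 77.19; III: 24.7572.
Overall E[X²] = 0.333333·10.64 + 0.5·77.19 + 0.166667·24.7572 = 46.2679.

46.2679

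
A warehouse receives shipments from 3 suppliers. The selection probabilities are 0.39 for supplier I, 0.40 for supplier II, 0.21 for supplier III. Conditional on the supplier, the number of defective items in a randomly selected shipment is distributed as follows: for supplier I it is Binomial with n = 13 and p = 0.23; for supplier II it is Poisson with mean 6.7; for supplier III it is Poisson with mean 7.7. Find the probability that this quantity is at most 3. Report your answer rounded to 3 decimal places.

0.304

Conditional on each supplier, P(X ≤ 3): I: 0.651066; II: 0.098808; III: 0.0518188.
By total probability, P(X ≤ 3) = 0.39·0.651066 + 0.4·0.098808 + 0.21·0.0518188 = 0.304321.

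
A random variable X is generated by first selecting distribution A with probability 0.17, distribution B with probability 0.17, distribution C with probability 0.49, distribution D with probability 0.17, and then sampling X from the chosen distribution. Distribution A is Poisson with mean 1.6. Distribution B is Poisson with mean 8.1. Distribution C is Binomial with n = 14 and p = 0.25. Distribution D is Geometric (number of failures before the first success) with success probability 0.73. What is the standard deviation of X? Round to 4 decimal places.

2.9820

Per component, A: μ=1.6, E[X²]=4.16; B: μ=8.1, E[X²]=73.71; C: μ=3.5, E[X²]=14.875; D: μ=0.369863, E[X²]=0.64346.
E[X] = 0.17·1.6 + 0.17·8.1 + 0.49·3.5 + 0.17·0.369863 = 3.42688.
E[X²] = 0.17·4.16 + 0.17·73.71 + 0.49·14.875 + 0.17·0.64346 = 20.636.
Var(X) = E[X²] − (E[X])² = 20.636 − 11.7435 = 8.89255.
SD(X) = √8.89255 = 2.98204.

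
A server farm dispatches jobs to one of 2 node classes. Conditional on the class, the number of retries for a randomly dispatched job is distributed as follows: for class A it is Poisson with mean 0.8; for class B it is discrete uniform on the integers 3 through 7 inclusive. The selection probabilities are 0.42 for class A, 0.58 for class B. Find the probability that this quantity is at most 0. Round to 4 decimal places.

Conditional on each class, P(X ≤ 0): A: 0.449329; B: 0.
By total probability, P(X ≤ 0) = 0.42·0.449329 + 0.58·0 = 0.188718.

0.1887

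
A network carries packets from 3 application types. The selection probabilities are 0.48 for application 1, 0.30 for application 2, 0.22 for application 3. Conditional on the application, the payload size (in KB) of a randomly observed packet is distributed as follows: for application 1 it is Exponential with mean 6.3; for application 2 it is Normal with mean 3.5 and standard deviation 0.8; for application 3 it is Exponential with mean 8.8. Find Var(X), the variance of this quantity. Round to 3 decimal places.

39.923

Per component, 1: μ=6.3, E[X²]=79.38; 2: μ=3.5, E[X²]=12.89; 3: μ=8.8, E[X²]=154.88.
E[X] = 0.48·6.3 + 0.3·3.5 + 0.22·8.8 = 6.01.
E[X²] = 0.48·79.38 + 0.3·12.89 + 0.22·154.88 = 76.043.
Var(X) = E[X²] − (E[X])² = 76.043 − 36.1201 = 39.9229.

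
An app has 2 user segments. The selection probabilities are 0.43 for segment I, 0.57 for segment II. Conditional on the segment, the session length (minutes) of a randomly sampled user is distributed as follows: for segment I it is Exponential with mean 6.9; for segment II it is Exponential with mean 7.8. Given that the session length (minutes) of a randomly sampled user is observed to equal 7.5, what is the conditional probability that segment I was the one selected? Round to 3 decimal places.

0.429

Likelihoods f(7.5 | ·): I: 0.0488756; II: 0.0490134.
Posterior ∝ prior × likelihood. Numerator for I: 0.43·0.0488756 = 0.0210165.
Normalizing constant: 0.43·0.0488756 + 0.57·0.0490134 = 0.0489541.
P(I | observation) = 0.0210165 / 0.0489541 = 0.42931.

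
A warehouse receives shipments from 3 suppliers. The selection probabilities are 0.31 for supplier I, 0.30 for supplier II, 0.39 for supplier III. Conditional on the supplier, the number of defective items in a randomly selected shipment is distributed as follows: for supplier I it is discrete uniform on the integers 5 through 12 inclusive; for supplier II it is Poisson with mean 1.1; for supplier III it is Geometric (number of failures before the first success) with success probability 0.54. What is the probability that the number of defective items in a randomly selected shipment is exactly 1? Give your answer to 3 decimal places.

0.207

Conditional on each supplier, P(X = 1): I: 0; II: 0.366158; III: 0.2484.
By total probability, P(X = 1) = 0.31·0 + 0.3·0.366158 + 0.39·0.2484 = 0.206723.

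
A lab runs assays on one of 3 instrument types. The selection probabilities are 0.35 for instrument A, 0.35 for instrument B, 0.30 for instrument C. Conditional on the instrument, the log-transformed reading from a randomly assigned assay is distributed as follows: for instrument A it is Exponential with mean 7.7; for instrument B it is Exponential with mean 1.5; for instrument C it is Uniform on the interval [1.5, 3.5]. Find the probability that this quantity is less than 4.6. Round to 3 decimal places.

0.791

Conditional on each instrument, P(X < 4.6): A: 0.449761; B: 0.953424; C: 1.
By total probability, P(X < 4.6) = 0.35·0.449761 + 0.35·0.953424 + 0.3·1 = 0.791115.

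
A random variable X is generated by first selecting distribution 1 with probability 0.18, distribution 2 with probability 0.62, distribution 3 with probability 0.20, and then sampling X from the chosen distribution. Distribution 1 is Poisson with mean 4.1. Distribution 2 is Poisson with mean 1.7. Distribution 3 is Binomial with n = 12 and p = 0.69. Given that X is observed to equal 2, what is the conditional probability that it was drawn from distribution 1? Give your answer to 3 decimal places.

Likelihoods P(X=2 | ·): 1: 0.139293; 2: 0.263978; 3: 0.000257549.
Posterior ∝ prior × likelihood. Numerator for 1: 0.18·0.139293 = 0.0250728.
Normalizing constant: 0.18·0.139293 + 0.62·0.263978 + 0.2·0.000257549 = 0.18879.
P(1 | observation) = 0.0250728 / 0.18879 = 0.132808.

0.133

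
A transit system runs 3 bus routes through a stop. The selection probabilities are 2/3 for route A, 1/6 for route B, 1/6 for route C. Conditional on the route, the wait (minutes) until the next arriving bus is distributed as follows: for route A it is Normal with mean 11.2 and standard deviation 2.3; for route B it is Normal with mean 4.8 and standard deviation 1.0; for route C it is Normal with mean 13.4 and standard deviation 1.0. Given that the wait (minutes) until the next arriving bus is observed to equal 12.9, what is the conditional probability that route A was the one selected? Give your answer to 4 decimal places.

Likelihoods f(12.9 | ·): A: 0.131993; B: 2.25881e-15; C: 0.352065.
Posterior ∝ prior × likelihood. Numerator for A: 0.666667·0.131993 = 0.0879955.
Normalizing constant: 0.666667·0.131993 + 0.166667·2.25881e-15 + 0.166667·0.352065 = 0.146673.
P(A | observation) = 0.0879955 / 0.146673 = 0.599943.

0.5999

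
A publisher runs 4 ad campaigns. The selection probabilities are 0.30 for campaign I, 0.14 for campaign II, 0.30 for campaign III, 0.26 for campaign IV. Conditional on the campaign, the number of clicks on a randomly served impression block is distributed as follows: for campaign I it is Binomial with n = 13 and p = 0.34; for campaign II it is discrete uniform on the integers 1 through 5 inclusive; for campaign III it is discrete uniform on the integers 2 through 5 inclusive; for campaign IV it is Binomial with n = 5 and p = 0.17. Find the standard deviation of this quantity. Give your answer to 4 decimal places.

1.8961

Per component, I: μ=4.42, E[X²]=22.4536; II: μ=3, E[X²]=11; III: μ=3.5, E[X²]=13.5; IV: μ=0.85, E[X²]=1.428.
E[X] = 0.3·4.42 + 0.14·3 + 0.3·3.5 + 0.26·0.85 = 3.017.
E[X²] = 0.3·22.4536 + 0.14·11 + 0.3·13.5 + 0.26·1.428 = 12.6974.
Var(X) = E[X²] − (E[X])² = 12.6974 − 9.10229 = 3.59507.
SD(X) = √3.59507 = 1.89607.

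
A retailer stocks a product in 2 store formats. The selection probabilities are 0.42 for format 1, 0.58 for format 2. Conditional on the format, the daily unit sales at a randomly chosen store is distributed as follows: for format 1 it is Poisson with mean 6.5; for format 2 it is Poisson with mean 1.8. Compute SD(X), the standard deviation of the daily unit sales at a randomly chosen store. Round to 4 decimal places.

3.0257

Per component, 1: μ=6.5, E[X²]=48.75; 2: μ=1.8, E[X²]=5.04.
E[X] = 0.42·6.5 + 0.58·1.8 = 3.774.
E[X²] = 0.42·48.75 + 0.58·5.04 = 23.3982.
Var(X) = E[X²] − (E[X])² = 23.3982 − 14.2431 = 9.15512.
SD(X) = √9.15512 = 3.02574.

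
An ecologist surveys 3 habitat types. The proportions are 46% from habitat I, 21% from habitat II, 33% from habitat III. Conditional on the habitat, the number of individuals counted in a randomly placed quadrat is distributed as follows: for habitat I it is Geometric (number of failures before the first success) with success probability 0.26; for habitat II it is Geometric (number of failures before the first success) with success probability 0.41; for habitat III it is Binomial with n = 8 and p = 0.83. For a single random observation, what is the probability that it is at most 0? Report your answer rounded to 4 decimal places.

Conditional on each habitat, P(X ≤ 0): I: 0.26; II: 0.41; III: 6.97576e-07.
By total probability, P(X ≤ 0) = 0.46·0.26 + 0.21·0.41 + 0.33·6.97576e-07 = 0.2057.

0.2057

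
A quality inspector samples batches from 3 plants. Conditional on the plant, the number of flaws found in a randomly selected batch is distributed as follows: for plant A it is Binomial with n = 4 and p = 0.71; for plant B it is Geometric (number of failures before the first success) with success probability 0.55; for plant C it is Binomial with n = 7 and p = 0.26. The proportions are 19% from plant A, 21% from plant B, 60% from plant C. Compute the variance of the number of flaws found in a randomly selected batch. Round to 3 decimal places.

1.685

Per component, A: μ=2.84, E[X²]=8.8892; B: μ=0.818182, E[X²]=2.15702; C: μ=1.82, E[X²]=4.6592.
E[X] = 0.19·2.84 + 0.21·0.818182 + 0.6·1.82 = 1.80342.
E[X²] = 0.19·8.8892 + 0.21·2.15702 + 0.6·4.6592 = 4.93744.
Var(X) = E[X²] − (E[X])² = 4.93744 − 3.25232 = 1.68513.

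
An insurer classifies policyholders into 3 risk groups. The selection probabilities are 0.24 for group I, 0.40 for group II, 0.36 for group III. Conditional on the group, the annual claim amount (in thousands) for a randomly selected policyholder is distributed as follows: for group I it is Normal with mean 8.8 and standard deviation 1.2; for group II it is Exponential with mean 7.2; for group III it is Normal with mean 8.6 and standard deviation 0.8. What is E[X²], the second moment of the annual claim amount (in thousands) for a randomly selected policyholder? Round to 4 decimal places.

87.2592

For each component E[X²] = Var + (mean)², giving I: 78.88; II: 103.68; III: 74.6.
Overall E[X²] = 0.24·78.88 + 0.4·103.68 + 0.36·74.6 = 87.2592.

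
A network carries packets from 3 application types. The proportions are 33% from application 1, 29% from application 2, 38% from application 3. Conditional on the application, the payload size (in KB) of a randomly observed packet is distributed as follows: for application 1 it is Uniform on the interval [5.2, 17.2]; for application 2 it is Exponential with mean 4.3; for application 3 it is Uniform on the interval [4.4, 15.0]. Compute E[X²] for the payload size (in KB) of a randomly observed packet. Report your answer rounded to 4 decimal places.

For each component E[X²] = Var + (mean)², giving 1: 137.44; 2: 36.98; 3: 103.453.
Overall E[X²] = 0.33·137.44 + 0.29·36.98 + 0.38·103.453 = 95.3917.

95.3917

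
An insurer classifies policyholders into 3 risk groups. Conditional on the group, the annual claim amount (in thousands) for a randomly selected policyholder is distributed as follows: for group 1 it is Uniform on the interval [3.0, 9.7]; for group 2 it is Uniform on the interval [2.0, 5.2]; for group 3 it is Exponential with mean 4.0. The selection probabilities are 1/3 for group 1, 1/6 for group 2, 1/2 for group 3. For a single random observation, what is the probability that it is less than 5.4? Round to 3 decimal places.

0.656

Conditional on each group, P(X < 5.4): 1: 0.358209; 2: 1; 3: 0.74076.
By total probability, P(X < 5.4) = 0.333333·0.358209 + 0.166667·1 + 0.5·0.74076 = 0.65645.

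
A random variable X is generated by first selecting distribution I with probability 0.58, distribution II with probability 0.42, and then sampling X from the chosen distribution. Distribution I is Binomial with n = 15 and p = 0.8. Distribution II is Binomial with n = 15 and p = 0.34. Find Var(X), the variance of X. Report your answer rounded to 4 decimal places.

14.4035

Per component, I: μ=12, E[X²]=146.4; II: μ=5.1, E[X²]=29.376.
E[X] = 0.58·12 + 0.42·5.1 = 9.102.
E[X²] = 0.58·146.4 + 0.42·29.376 = 97.2499.
Var(X) = E[X²] − (E[X])² = 97.2499 − 82.8464 = 14.4035.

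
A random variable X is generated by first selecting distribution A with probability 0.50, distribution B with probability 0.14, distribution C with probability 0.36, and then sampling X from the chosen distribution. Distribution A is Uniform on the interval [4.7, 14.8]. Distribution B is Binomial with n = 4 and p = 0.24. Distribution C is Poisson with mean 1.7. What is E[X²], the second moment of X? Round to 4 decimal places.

53.6652

For each component E[X²] = Var + (mean)², giving A: 103.563; B: 1.6512; C: 4.59.
Overall E[X²] = 0.5·103.563 + 0.14·1.6512 + 0.36·4.59 = 53.6652.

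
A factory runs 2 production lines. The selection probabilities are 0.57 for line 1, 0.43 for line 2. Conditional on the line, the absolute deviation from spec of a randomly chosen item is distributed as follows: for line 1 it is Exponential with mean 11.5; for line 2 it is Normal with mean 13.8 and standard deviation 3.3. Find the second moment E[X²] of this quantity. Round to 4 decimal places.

For each component E[X²] = Var + (mean)², giving 1: 264.5; 2: 201.33.
Overall E[X²] = 0.57·264.5 + 0.43·201.33 = 237.337.

237.3369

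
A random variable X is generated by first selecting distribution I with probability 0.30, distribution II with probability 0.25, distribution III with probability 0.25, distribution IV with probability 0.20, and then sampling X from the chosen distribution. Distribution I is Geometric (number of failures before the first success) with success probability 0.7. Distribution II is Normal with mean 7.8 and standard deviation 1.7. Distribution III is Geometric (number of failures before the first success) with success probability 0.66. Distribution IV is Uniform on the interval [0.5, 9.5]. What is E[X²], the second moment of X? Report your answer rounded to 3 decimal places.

22.783

For each component E[X²] = Var + (mean)², giving I: 0.795918; II: 63.73; III: 1.04591; IV: 31.75.
Overall E[X²] = 0.3·0.795918 + 0.25·63.73 + 0.25·1.04591 + 0.2·31.75 = 22.7828.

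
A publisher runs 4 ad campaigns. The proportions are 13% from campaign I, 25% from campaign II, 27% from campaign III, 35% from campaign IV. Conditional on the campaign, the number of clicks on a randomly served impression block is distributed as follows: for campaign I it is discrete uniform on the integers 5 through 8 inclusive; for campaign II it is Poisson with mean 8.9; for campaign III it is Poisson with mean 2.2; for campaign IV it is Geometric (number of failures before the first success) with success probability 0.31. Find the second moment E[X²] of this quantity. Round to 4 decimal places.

For each component E[X²] = Var + (mean)², giving I: 43.5; II: 88.11; III: 7.04; IV: 12.1342.
Overall E[X²] = 0.13·43.5 + 0.25·88.11 + 0.27·7.04 + 0.35·12.1342 = 33.8303.

33.8303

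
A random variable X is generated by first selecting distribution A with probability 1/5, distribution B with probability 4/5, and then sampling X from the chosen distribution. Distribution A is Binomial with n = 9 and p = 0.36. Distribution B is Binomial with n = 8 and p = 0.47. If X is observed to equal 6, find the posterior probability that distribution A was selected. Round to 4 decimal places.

Likelihoods P(X=6 | ·): A: 0.047933; B: 0.0847807.
Posterior ∝ prior × likelihood. Numerator for A: 0.2·0.047933 = 0.00958659.
Normalizing constant: 0.2·0.047933 + 0.8·0.0847807 = 0.0774111.
P(A | observation) = 0.00958659 / 0.0774111 = 0.12384.

0.1238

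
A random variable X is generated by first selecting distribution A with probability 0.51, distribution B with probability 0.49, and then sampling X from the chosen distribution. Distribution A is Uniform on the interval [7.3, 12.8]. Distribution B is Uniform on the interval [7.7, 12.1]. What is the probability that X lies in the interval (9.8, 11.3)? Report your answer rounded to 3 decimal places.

Conditional on each component, P(9.8 < X < 11.3): A: 0.272727; B: 0.340909.
By total probability, P(9.8 < X < 11.3) = 0.51·0.272727 + 0.49·0.340909 = 0.306136.

0.306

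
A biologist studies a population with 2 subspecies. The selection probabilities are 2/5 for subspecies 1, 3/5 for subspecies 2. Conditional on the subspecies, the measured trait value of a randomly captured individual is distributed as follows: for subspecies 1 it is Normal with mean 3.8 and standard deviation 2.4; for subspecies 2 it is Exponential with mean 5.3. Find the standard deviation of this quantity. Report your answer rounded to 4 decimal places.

Per component, 1: μ=3.8, E[X²]=20.2; 2: μ=5.3, E[X²]=56.18.
E[X] = 0.4·3.8 + 0.6·5.3 = 4.7.
E[X²] = 0.4·20.2 + 0.6·56.18 = 41.788.
Var(X) = E[X²] − (E[X])² = 41.788 − 22.09 = 19.698.
SD(X) = √19.698 = 4.43824.

4.4382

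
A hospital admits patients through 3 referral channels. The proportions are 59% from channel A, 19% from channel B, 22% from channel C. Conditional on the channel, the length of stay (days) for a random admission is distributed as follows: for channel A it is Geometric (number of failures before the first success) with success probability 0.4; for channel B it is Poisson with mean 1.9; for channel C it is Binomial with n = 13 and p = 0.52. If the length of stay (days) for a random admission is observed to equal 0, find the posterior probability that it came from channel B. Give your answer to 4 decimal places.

0.1075

Likelihoods P(X=0 | ·): A: 0.4; B: 0.149569; C: 7.18019e-05.
Posterior ∝ prior × likelihood. Numerator for B: 0.19·0.149569 = 0.028418.
Normalizing constant: 0.59·0.4 + 0.19·0.149569 + 0.22·7.18019e-05 = 0.264434.
P(B | observation) = 0.028418 / 0.264434 = 0.107467.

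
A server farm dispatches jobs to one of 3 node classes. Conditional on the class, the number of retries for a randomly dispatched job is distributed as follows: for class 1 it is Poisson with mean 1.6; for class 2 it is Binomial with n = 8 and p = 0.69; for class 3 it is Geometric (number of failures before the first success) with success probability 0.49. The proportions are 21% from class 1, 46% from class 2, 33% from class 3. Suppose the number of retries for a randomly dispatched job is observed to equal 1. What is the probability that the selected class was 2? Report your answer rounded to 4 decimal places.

Likelihoods P(X=1 | ·): 1: 0.323034; 2: 0.0015187; 3: 0.2499.
Posterior ∝ prior × likelihood. Numerator for 2: 0.46·0.0015187 = 0.0006986.
Normalizing constant: 0.21·0.323034 + 0.46·0.0015187 + 0.33·0.2499 = 0.151003.
P(2 | observation) = 0.0006986 / 0.151003 = 0.00462641.

0.0046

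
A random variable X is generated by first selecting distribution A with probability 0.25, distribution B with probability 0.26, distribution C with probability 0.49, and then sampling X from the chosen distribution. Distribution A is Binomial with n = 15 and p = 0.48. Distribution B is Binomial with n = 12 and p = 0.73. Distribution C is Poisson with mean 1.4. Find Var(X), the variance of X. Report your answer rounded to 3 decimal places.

13.417

Per component, A: μ=7.2, E[X²]=55.584; B: μ=8.76, E[X²]=79.1028; C: μ=1.4, E[X²]=3.36.
E[X] = 0.25·7.2 + 0.26·8.76 + 0.49·1.4 = 4.7636.
E[X²] = 0.25·55.584 + 0.26·79.1028 + 0.49·3.36 = 36.1091.
Var(X) = E[X²] − (E[X])² = 36.1091 − 22.6919 = 13.4172.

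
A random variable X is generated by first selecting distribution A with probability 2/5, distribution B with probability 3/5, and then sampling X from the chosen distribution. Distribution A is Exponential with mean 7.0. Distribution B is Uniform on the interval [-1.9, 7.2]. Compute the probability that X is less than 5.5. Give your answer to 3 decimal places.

Conditional on each component, P(X < 5.5): A: 0.544206; B: 0.813187.
By total probability, P(X < 5.5) = 0.4·0.544206 + 0.6·0.813187 = 0.705594.

0.706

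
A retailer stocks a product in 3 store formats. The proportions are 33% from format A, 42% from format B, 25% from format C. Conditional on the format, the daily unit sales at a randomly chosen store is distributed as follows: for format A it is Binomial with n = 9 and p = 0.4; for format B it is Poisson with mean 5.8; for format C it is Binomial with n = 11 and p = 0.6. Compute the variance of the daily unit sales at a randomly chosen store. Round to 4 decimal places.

5.2893

Per component, A: μ=3.6, E[X²]=15.12; B: μ=5.8, E[X²]=39.44; C: μ=6.6, E[X²]=46.2.
E[X] = 0.33·3.6 + 0.42·5.8 + 0.25·6.6 = 5.274.
E[X²] = 0.33·15.12 + 0.42·39.44 + 0.25·46.2 = 33.1044.
Var(X) = E[X²] − (E[X])² = 33.1044 − 27.8151 = 5.28932.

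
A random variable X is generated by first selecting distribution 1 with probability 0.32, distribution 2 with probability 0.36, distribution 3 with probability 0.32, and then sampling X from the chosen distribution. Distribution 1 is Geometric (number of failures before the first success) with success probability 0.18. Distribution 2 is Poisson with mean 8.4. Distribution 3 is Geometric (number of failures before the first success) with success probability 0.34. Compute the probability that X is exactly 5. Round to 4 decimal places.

Conditional on each component, P(X = 5): 1: 0.0667332; 2: 0.0783685; 3: 0.0425793.
By total probability, P(X = 5) = 0.32·0.0667332 + 0.36·0.0783685 + 0.32·0.0425793 = 0.0631927.

0.0632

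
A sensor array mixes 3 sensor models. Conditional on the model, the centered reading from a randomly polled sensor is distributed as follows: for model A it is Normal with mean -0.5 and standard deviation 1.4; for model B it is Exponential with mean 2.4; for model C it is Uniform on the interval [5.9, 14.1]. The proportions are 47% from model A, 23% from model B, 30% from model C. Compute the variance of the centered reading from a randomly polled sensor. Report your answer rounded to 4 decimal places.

Per component, A: μ=-0.5, E[X²]=2.21; B: μ=2.4, E[X²]=11.52; C: μ=10, E[X²]=105.603.
E[X] = 0.47·-0.5 + 0.23·2.4 + 0.3·10 = 3.317.
E[X²] = 0.47·2.21 + 0.23·11.52 + 0.3·105.603 = 35.3693.
Var(X) = E[X²] − (E[X])² = 35.3693 − 11.0025 = 24.3668.

24.3668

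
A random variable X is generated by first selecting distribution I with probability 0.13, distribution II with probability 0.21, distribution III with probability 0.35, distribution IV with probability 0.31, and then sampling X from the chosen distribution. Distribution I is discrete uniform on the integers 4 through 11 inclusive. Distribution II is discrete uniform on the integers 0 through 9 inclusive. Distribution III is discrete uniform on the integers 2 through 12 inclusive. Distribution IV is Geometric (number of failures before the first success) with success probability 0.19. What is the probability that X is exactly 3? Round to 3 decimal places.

0.084

Conditional on each component, P(X = 3): I: 0; II: 0.1; III: 0.0909091; IV: 0.100974.
By total probability, P(X = 3) = 0.13·0 + 0.21·0.1 + 0.35·0.0909091 + 0.31·0.100974 = 0.0841201.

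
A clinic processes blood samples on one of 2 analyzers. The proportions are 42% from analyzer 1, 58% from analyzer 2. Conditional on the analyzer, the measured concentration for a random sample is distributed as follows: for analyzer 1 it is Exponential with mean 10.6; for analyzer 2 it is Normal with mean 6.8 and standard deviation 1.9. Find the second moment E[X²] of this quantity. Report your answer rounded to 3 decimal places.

123.295

For each component E[X²] = Var + (mean)², giving 1: 224.72; 2: 49.85.
Overall E[X²] = 0.42·224.72 + 0.58·49.85 = 123.295.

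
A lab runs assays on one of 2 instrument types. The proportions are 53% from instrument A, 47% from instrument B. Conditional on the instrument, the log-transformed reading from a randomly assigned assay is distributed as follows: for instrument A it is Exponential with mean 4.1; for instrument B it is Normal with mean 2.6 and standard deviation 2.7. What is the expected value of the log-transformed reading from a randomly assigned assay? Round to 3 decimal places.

Component means — A: 4.1; B: 2.6.
E[X] = 0.53·4.1 + 0.47·2.6 = 3.395.

3.395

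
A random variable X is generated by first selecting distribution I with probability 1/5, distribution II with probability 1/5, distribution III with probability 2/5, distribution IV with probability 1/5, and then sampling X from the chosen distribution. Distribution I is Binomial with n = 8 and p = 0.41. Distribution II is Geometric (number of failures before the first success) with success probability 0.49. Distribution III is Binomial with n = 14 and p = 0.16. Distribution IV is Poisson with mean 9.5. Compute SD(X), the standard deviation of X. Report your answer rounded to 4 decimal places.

3.5346

Per component, I: μ=3.28, E[X²]=12.6936; II: μ=1.04082, E[X²]=3.20741; III: μ=2.24, E[X²]=6.8992; IV: μ=9.5, E[X²]=99.75.
E[X] = 0.2·3.28 + 0.2·1.04082 + 0.4·2.24 + 0.2·9.5 = 3.66016.
E[X²] = 0.2·12.6936 + 0.2·3.20741 + 0.4·6.8992 + 0.2·99.75 = 25.8899.
Var(X) = E[X²] − (E[X])² = 25.8899 − 13.3968 = 12.4931.
SD(X) = √12.4931 = 3.53456.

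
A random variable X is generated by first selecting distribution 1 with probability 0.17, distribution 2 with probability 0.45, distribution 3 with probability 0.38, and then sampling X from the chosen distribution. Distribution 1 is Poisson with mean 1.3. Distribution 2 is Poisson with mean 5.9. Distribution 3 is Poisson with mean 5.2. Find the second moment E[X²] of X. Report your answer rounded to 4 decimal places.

31.0790

For each component E[X²] = Var + (mean)², giving 1: 2.99; 2: 40.71; 3: 32.24.
Overall E[X²] = 0.17·2.99 + 0.45·40.71 + 0.38·32.24 = 31.079.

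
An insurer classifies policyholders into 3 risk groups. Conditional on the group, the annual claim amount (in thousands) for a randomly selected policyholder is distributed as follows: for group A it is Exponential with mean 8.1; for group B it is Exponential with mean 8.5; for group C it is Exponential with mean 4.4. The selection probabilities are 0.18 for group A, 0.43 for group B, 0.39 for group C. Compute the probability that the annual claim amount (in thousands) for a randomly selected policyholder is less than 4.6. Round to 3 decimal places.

0.511

Conditional on each group, P(X < 4.6): A: 0.433286; B: 0.417937; C: 0.648468.
By total probability, P(X < 4.6) = 0.18·0.433286 + 0.43·0.417937 + 0.39·0.648468 = 0.510607.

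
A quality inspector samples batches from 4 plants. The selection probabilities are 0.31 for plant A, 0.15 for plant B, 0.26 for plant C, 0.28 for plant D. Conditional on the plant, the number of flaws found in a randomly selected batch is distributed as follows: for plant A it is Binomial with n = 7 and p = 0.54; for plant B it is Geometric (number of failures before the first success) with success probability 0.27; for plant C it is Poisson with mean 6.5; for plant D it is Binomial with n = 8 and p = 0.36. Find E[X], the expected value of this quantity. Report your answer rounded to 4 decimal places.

4.0738

Component means — A: 3.78; B: 2.7037; C: 6.5; D: 2.88.
E[X] = 0.31·3.78 + 0.15·2.7037 + 0.26·6.5 + 0.28·2.88 = 4.07376.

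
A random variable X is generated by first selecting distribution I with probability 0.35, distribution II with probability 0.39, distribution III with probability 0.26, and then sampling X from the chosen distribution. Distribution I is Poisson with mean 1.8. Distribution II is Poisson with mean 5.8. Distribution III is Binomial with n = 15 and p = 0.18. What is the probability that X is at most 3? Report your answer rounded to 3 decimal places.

Conditional on each component, P(X ≤ 3): I: 0.891292; II: 0.169963; III: 0.721805.
By total probability, P(X ≤ 3) = 0.35·0.891292 + 0.39·0.169963 + 0.26·0.721805 = 0.565907.

0.566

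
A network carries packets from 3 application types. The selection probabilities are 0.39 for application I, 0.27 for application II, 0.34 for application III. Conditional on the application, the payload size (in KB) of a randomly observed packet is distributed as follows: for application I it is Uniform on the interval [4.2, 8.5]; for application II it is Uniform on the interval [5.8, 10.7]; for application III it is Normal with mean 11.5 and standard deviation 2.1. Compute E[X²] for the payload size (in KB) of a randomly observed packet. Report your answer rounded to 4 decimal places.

81.7082

For each component E[X²] = Var + (mean)², giving I: 41.8633; II: 70.0633; III: 136.66.
Overall E[X²] = 0.39·41.8633 + 0.27·70.0633 + 0.34·136.66 = 81.7082.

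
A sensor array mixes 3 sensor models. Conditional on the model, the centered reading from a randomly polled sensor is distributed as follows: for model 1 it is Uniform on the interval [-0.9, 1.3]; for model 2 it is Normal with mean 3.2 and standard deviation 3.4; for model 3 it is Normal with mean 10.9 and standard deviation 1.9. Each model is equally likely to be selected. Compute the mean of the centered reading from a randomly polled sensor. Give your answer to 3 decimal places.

Component means — 1: 0.2; 2: 3.2; 3: 10.9.
E[X] = 0.333333·0.2 + 0.333333·3.2 + 0.333333·10.9 = 4.76667.

4.767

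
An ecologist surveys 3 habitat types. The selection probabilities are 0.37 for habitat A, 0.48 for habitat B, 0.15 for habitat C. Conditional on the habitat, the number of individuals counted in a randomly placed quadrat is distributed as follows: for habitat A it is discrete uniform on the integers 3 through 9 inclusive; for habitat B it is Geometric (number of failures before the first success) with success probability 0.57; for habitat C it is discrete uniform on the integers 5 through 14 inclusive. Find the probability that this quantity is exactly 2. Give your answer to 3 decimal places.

0.051

Conditional on each habitat, P(X = 2): A: 0; B: 0.105393; C: 0.
By total probability, P(X = 2) = 0.37·0 + 0.48·0.105393 + 0.15·0 = 0.0505886.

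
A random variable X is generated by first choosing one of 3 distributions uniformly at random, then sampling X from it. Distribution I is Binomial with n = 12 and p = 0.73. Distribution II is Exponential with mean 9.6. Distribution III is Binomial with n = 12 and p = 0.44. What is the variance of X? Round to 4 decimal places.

35.9916

Per component, I: μ=8.76, E[X²]=79.1028; II: μ=9.6, E[X²]=184.32; III: μ=5.28, E[X²]=30.8352.
E[X] = 0.333333·8.76 + 0.333333·9.6 + 0.333333·5.28 = 7.88.
E[X²] = 0.333333·79.1028 + 0.333333·184.32 + 0.333333·30.8352 = 98.086.
Var(X) = E[X²] − (E[X])² = 98.086 − 62.0944 = 35.9916.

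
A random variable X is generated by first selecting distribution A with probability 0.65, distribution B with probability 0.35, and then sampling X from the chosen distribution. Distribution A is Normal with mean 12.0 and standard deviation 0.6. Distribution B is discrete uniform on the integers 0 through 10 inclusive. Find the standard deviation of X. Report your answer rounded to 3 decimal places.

Per component, A: μ=12, E[X²]=144.36; B: μ=5, E[X²]=35.
E[X] = 0.65·12 + 0.35·5 = 9.55.
E[X²] = 0.65·144.36 + 0.35·35 = 106.084.
Var(X) = E[X²] − (E[X])² = 106.084 − 91.2025 = 14.8815.
SD(X) = √14.8815 = 3.85765.

3.858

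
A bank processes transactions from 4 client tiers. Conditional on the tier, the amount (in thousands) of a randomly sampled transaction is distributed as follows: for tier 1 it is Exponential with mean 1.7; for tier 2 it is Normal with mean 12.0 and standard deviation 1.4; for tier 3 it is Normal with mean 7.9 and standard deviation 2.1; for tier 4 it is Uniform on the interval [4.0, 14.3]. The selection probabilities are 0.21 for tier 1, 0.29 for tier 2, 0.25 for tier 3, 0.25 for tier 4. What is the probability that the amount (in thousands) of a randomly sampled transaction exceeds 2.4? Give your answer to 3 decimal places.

0.840

Conditional on each tier, P(X > 2.4): 1: 0.243713; 2: 1; 3: 0.995591; 4: 1.
By total probability, P(X > 2.4) = 0.21·0.243713 + 0.29·1 + 0.25·0.995591 + 0.25·1 = 0.840077.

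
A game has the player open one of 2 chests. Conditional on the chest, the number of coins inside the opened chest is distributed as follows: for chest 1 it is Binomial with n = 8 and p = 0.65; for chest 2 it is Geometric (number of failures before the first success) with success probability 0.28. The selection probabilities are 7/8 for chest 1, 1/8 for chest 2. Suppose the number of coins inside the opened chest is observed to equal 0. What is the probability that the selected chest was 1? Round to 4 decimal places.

0.0056

Likelihoods P(X=0 | ·): 1: 0.000225188; 2: 0.28.
Posterior ∝ prior × likelihood. Numerator for 1: 0.875·0.000225188 = 0.000197039.
Normalizing constant: 0.875·0.000225188 + 0.125·0.28 = 0.035197.
P(1 | observation) = 0.000197039 / 0.035197 = 0.00559817.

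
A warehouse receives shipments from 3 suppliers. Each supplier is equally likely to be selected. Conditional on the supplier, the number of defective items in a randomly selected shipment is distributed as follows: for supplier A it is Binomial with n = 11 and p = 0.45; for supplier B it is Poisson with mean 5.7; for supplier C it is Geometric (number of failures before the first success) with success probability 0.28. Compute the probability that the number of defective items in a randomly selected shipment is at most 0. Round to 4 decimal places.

0.0949

Conditional on each supplier, P(X ≤ 0): A: 0.00139312; B: 0.00334597; C: 0.28.
By total probability, P(X ≤ 0) = 0.333333·0.00139312 + 0.333333·0.00334597 + 0.333333·0.28 = 0.094913.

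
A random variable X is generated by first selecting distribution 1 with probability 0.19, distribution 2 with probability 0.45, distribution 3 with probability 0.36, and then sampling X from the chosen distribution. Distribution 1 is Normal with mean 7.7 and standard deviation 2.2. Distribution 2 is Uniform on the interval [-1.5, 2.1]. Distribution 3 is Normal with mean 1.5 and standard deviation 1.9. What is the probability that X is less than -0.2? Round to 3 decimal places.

0.229

Conditional on each component, P(X < -0.2): 1: 0.000164763; 2: 0.361111; 3: 0.185464.
By total probability, P(X < -0.2) = 0.19·0.000164763 + 0.45·0.361111 + 0.36·0.185464 = 0.229298.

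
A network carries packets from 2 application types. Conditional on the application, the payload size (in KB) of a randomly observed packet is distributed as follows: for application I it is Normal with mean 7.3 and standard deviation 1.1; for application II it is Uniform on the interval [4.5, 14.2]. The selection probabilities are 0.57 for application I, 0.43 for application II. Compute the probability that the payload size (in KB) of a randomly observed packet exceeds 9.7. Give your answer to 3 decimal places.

0.208

Conditional on each application, P(X > 9.7): I: 0.0145615; II: 0.463918.
By total probability, P(X > 9.7) = 0.57·0.0145615 + 0.43·0.463918 = 0.207785.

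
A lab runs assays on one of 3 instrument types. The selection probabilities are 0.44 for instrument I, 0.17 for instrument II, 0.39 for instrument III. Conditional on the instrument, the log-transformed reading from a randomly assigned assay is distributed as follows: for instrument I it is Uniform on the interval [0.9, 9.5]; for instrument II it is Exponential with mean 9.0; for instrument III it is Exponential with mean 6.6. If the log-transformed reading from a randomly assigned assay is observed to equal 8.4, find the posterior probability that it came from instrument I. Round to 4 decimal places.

Likelihoods f(8.4 | ·): I: 0.116279; II: 0.0436934; III: 0.0424344.
Posterior ∝ prior × likelihood. Numerator for I: 0.44·0.116279 = 0.0511628.
Normalizing constant: 0.44·0.116279 + 0.17·0.0436934 + 0.39·0.0424344 = 0.0751401.
P(I | observation) = 0.0511628 / 0.0751401 = 0.680899.

0.6809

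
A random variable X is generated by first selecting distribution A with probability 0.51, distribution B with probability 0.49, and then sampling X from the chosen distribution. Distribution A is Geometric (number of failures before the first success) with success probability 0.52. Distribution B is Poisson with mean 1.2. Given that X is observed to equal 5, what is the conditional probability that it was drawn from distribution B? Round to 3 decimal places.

Likelihoods P(X=5 | ·): A: 0.0132498; B: 0.00624556.
Posterior ∝ prior × likelihood. Numerator for B: 0.49·0.00624556 = 0.00306033.
Normalizing constant: 0.51·0.0132498 + 0.49·0.00624556 = 0.00981773.
P(B | observation) = 0.00306033 / 0.00981773 = 0.311714.

0.312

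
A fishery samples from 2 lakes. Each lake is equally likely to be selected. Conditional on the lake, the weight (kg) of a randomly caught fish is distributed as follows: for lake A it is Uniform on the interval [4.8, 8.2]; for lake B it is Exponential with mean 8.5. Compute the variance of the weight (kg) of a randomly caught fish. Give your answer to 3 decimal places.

Per component, A: μ=6.5, E[X²]=43.2133; B: μ=8.5, E[X²]=144.5.
E[X] = 0.5·6.5 + 0.5·8.5 = 7.5.
E[X²] = 0.5·43.2133 + 0.5·144.5 = 93.8567.
Var(X) = E[X²] − (E[X])² = 93.8567 − 56.25 = 37.6067.

37.607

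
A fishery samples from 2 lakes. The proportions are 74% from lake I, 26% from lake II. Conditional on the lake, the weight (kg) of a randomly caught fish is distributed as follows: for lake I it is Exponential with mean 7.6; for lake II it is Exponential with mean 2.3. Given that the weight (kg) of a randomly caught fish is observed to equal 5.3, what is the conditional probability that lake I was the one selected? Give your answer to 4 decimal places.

Likelihoods f(5.3 | ·): I: 0.0655123; II: 0.0434017.
Posterior ∝ prior × likelihood. Numerator for I: 0.74·0.0655123 = 0.0484791.
Normalizing constant: 0.74·0.0655123 + 0.26·0.0434017 = 0.0597636.
P(I | observation) = 0.0484791 / 0.0597636 = 0.811182.

0.8112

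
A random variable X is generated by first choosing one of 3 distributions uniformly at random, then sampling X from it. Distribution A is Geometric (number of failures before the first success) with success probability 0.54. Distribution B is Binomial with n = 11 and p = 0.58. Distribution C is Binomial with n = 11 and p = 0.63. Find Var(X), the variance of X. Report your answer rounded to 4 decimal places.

Per component, A: μ=0.851852, E[X²]=2.30316; B: μ=6.38, E[X²]=43.384; C: μ=6.93, E[X²]=50.589.
E[X] = 0.333333·0.851852 + 0.333333·6.38 + 0.333333·6.93 = 4.72062.
E[X²] = 0.333333·2.30316 + 0.333333·43.384 + 0.333333·50.589 = 32.0921.
Var(X) = E[X²] − (E[X])² = 32.0921 − 22.2842 = 9.80782.

9.8078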